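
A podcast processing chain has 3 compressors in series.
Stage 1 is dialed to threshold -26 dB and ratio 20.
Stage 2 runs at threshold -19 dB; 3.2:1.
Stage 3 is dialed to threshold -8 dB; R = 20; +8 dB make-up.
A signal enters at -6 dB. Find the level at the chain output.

-17 dB

Stage 1: -6 dB is 20 dB over -26 dB; at 20:1 that becomes 1 dB over, giving -25 dB.
Stage 2: -25 dB is at or below the -19 dB threshold — no compression; output -25 dB.
Stage 3: below threshold (-25 ≤ -8); passes unchanged; make-up brings it to -17 dB.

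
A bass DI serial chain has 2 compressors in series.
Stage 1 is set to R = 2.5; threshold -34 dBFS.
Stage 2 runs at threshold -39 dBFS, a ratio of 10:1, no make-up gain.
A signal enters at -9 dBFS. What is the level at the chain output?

-37.5 dBFS

Stage 1: -9 dBFS is 25 dB over -34 dBFS; at 2.5:1 that becomes 10 dB over, giving -24 dBFS.
Stage 2: overshoot 15 dB → 15/10 = 1.5 dB → -37.5 dBFS.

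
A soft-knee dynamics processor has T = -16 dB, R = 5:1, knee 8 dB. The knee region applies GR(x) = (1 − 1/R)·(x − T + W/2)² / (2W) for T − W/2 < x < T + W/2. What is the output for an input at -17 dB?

-17.45 dB

x − T + W/2 = -17 − (-16) + 4 = 3.
GR = (1 − 1/5) × 3² / 16 = 0.8 × 9 / 16 = 0.45 dB.
Output = -17 − 0.45 = -17.45 dB.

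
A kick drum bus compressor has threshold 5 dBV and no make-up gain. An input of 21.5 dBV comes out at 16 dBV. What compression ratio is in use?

1.5:1

Input overshoot = 21.5 − 5 = 16.5 dB; output overshoot = 16 − 5 = 11 dB.
Ratio = 16.5 / 11 = 1.5.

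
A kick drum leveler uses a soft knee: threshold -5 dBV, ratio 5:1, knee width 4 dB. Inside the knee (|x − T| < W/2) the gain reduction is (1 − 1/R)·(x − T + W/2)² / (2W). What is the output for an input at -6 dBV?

-6.1 dBV

x − T + W/2 = -6 − (-5) + 2 = 1.
GR = (1 − 1/5) × 1² / 8 = 0.8 × 1 / 8 = 0.1 dB.
Output = -6 − 0.1 = -6.1 dBV.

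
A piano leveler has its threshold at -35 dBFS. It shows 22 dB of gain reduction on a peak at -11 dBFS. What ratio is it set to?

Input overshoot = -11 − (-35) = 24 dB.
Output overshoot = 24 − 22 = 2 dB.
Ratio = input overshoot / output overshoot = 24 / 2 = 12.

12:1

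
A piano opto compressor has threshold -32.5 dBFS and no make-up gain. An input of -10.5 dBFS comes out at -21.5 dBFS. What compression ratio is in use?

2:1

Input overshoot = -10.5 − (-32.5) = 22 dB; output overshoot = -21.5 − (-32.5) = 11 dB.
Ratio = 22 / 11 = 2.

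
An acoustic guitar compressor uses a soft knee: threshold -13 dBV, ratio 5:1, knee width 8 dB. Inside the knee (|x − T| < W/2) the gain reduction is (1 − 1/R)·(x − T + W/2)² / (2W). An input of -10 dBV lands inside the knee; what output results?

-12.45 dBV

x − T + W/2 = -10 − (-13) + 4 = 7.
GR = (1 − 1/5) × 7² / 16 = 0.8 × 49 / 16 = 2.45 dB.
Output = -10 − 2.45 = -12.45 dBV.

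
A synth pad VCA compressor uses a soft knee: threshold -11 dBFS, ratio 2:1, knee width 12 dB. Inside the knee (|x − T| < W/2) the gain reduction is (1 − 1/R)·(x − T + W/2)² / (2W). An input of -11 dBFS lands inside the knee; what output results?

x − T + W/2 = -11 − (-11) + 6 = 6.
GR = (1 − 1/2) × 6² / 24 = 0.5 × 36 / 24 = 0.75 dB.
Output = -11 − 0.75 = -11.75 dBFS.

-11.75 dBFS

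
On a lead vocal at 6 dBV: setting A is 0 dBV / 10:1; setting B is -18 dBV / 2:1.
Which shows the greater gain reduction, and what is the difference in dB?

B, by 6.6 dB

A: GR = 6 − 6/10 = 5.4 dB.
B: GR = 24 − 24/2 = 12 dB.
B reduces 6.6 dB more.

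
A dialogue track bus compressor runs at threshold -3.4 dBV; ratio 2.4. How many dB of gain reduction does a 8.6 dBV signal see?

Overshoot = 8.6 − (-3.4) = 12 dB.
A 2.4:1 ratio leaves 5 dB of that excess.
GR = overshoot in − overshoot out = 12 − 5 = 7 dB.

7 dB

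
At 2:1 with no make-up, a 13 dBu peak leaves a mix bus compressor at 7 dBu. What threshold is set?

1 dBu

Input is 12 dB above T (since output overshoot × R = input overshoot: (7 − T)·2 = 13 − T gives T = 1 dBu).
Check: 1 + (13 − 1)/2 = 1 + 6 = 7 dBu. ✓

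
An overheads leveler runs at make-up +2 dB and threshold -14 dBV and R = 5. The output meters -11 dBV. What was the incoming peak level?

Stripping the +2 dB make-up gives -13 dBV at the gain stage.
The compressed level sits -13 − (-14) = 1 dB over threshold.
Before 5:1 compression the overshoot was 1 × 5 = 5 dB, so input = -14 + 5 = -9 dBV.

-9 dBV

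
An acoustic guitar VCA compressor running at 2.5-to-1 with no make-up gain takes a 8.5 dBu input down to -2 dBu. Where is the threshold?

-9 dBu

Let T be the threshold. Output overshoot = (input overshoot)/R, so -2 − T = (8.5 − T)/2.5.
2.5·(-2 − T) = 8.5 − T → 1.5·T = -5 − 8.5 = -13.5.
T = -13.5/1.5 = -9 dBu.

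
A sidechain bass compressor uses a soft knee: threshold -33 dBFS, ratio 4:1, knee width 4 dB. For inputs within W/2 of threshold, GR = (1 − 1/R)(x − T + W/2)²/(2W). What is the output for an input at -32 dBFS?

x − T + W/2 = -32 − (-33) + 2 = 3.
GR = (1 − 1/4) × 3² / 8 = 0.75 × 9 / 8 = 0.84375 dB.
Output = -32 − 0.84375 = -32.84375 dBFS.

-32.84375 dBFS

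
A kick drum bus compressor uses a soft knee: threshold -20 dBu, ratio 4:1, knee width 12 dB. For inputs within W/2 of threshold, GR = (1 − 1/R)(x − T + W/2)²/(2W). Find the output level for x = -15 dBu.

x − T + W/2 = -15 − (-20) + 6 = 11.
GR = (1 − 1/4) × 11² / 24 = 0.75 × 121 / 24 = 3.78125 dB.
Output = -15 − 3.78125 = -18.78125 dBu.

-18.78125 dBu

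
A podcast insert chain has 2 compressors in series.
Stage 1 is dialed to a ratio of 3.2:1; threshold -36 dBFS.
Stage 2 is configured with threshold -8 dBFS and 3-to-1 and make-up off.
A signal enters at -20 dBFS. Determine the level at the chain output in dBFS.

Stage 1: -20 dBFS is 16 dB over -36 dBFS; at 3.2:1 that becomes 5 dB over, giving -31 dBFS.
Stage 2: -31 dBFS is at or below the -8 dBFS threshold — no compression; output -31 dBFS.

-31 dBFS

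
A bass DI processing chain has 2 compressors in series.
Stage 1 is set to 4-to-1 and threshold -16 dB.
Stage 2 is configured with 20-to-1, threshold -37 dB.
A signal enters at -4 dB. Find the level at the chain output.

-35.8 dB

Stage 1: overshoot 12 dB → 12/4 = 3 dB → -13 dB.
Stage 2: 24 dB above -37 dB, reduced 20:1 to 1.2 dB above → -35.8 dB.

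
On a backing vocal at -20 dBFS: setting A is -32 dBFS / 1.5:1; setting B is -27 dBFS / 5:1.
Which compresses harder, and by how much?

A: GR = 12 − 12/1.5 = 4 dB.
B: GR = 7 − 7/5 = 5.6 dB.
B applies 1.6 dB more gain reduction.

B, by 1.6 dB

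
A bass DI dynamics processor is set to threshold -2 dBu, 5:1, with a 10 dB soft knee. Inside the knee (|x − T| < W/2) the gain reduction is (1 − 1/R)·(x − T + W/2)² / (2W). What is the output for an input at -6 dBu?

-6.04 dBu

x − T + W/2 = -6 − (-2) + 5 = 1.
GR = (1 − 1/5) × 1² / 20 = 0.8 × 1 / 20 = 0.04 dB.
Output = -6 − 0.04 = -6.04 dBu.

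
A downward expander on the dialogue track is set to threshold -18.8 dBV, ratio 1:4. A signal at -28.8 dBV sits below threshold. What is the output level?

-58.8 dBV

Undershoot = (-18.8) − (-28.8) = 10 dB.
At 1:4, that expands to 40 dB under threshold.
Output = -18.8 − 40 = -58.8 dBV.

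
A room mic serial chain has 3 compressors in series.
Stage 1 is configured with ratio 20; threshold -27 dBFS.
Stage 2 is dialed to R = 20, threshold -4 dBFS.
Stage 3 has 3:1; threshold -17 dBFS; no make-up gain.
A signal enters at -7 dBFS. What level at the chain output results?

Stage 1: -7 dBFS is 20 dB over -27 dBFS; at 20:1 that becomes 1 dB over, giving -26 dBFS.
Stage 2: below threshold (-26 ≤ -4); passes unchanged; output -26 dBFS.
Stage 3: -26 dBFS ≤ -17 dBFS, so stage 3 doesn't engage; output -26 dBFS.

-26 dBFS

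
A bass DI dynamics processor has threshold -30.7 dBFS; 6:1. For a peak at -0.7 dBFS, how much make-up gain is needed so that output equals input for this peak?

The peak compresses to -30.7 + 30/6 = -25.7 dBFS.
To reach -0.7 dBFS requires -0.7 − (-25.7) = 25 dB of make-up.

25 dB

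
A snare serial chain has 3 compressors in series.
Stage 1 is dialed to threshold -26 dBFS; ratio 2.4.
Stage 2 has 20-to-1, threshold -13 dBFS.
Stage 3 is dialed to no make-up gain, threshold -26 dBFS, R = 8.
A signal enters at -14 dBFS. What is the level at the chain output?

Stage 1: 12 dB above -26 dBFS, reduced 2.4:1 to 5 dB above → -21 dBFS.
Stage 2: -21 dBFS is at or below the -13 dBFS threshold — no compression; output -21 dBFS.
Stage 3: overshoot 5 dB → 5/8 = 0.625 dB → -25.375 dBFS.

-25.375 dBFS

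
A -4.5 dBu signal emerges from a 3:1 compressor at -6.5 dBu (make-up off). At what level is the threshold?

Let T be the threshold. Output overshoot = (input overshoot)/R, so -6.5 − T = (-4.5 − T)/3.
3·(-6.5 − T) = -4.5 − T → 2·T = -19.5 − (-4.5) = -15.
T = -15/2 = -7.5 dBu.

-7.5 dBu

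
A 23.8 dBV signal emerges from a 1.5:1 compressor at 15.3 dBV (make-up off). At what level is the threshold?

-1.7 dBV

Input is 25.5 dB above T (since output overshoot × R = input overshoot: (15.3 − T)·1.5 = 23.8 − T gives T = -1.7 dBV).
Check: -1.7 + (23.8 − (-1.7))/1.5 = -1.7 + 17 = 15.3 dBV. ✓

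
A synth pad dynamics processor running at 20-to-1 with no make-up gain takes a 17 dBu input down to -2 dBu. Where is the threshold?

-3 dBu

Input is 20 dB above T (since output overshoot × R = input overshoot: (-2 − T)·20 = 17 − T gives T = -3 dBu).
Check: -3 + (17 − (-3))/20 = -3 + 1 = -2 dBu. ✓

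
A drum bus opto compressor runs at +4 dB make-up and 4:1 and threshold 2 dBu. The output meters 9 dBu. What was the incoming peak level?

Before make-up, the level was 9 − 4 = 5 dBu.
The compressed level sits 5 − 2 = 3 dB over threshold.
Undo the ratio: input overshoot = 3 × 4 = 12 dB, giving input = 14 dBu.

14 dBu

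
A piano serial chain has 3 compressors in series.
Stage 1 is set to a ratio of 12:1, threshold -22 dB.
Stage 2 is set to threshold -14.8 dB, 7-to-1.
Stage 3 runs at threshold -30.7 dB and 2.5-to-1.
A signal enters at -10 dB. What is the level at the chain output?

Stage 1: -10 dB is 12 dB over -22 dB; at 12:1 that becomes 1 dB over, giving -21 dB.
Stage 2: -21 dB ≤ -14.8 dB, so stage 2 doesn't engage; output -21 dB.
Stage 3: overshoot 9.7 dB → 9.7/2.5 = 3.88 dB → -26.82 dB.

-26.82 dB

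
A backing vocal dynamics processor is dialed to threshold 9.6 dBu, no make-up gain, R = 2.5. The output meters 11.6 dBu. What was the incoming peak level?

14.6 dBu

Post-compression overshoot = 11.6 − 9.6 = 2 dB.
Before 2.5:1 compression the overshoot was 2 × 2.5 = 5 dB, so input = 9.6 + 5 = 14.6 dBu.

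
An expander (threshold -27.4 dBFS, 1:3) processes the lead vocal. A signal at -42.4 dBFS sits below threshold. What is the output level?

Undershoot = (-27.4) − (-42.4) = 15 dB.
At 1:3, that expands to 45 dB under threshold.
Output = -27.4 − 45 = -72.4 dBFS.

-72.4 dBFS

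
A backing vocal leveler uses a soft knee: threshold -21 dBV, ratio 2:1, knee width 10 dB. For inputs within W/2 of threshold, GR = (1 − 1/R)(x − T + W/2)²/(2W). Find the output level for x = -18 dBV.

x − T + W/2 = -18 − (-21) + 5 = 8.
GR = (1 − 1/2) × 8² / 20 = 0.5 × 64 / 20 = 1.6 dB.
Output = -18 − 1.6 = -19.6 dBV.

-19.6 dBV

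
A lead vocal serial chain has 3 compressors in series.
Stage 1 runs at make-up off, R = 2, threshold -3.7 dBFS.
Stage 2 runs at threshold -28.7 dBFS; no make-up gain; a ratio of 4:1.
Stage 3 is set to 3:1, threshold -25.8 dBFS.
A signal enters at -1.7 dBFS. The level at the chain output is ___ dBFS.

Stage 1: 2 dB above -3.7 dBFS, reduced 2:1 to 1 dB above → -2.7 dBFS.
Stage 2: 26 dB above -28.7 dBFS, reduced 4:1 to 6.5 dB above → -22.2 dBFS.
Stage 3: 3.6 dB above -25.8 dBFS, reduced 3:1 to 1.2 dB above → -24.6 dBFS.

-24.6 dBFS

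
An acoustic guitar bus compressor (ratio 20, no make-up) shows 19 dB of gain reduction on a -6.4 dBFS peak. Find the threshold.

Input is 20 dB above T (since output overshoot × R = input overshoot: (-25.4 − T)·20 = -6.4 − T gives T = -26.4 dBFS).
Check: -26.4 + (-6.4 − (-26.4))/20 = -26.4 + 1 = -25.4 dBFS. ✓

-26.4 dBFS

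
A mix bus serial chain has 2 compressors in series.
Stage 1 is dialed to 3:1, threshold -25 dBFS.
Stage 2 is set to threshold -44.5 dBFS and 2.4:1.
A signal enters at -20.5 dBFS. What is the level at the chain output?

-35.75 dBFS

Stage 1: -20.5 dBFS is 4.5 dB over -25 dBFS; at 3:1 that becomes 1.5 dB over, giving -23.5 dBFS.
Stage 2: overshoot 21 dB → 21/2.4 = 8.75 dB → -35.75 dBFS.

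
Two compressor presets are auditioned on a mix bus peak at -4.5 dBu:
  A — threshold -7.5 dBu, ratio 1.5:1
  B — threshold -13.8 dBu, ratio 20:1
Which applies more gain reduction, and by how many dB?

A: 3 dB over, compressed to 2 dB over, so 1 dB of GR.
B: 9.3 dB over, compressed to 0.465 dB over, so 8.835 dB of GR.
B applies 7.835 dB more gain reduction.

B, by 7.835 dB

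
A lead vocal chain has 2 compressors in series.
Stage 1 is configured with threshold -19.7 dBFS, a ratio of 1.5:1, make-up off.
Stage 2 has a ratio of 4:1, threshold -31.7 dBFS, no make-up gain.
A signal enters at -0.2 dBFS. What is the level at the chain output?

-25.45 dBFS

Stage 1: 19.5 dB above -19.7 dBFS, reduced 1.5:1 to 13 dB above → -6.7 dBFS.
Stage 2: 25 dB above -31.7 dBFS, reduced 4:1 to 6.25 dB above → -25.45 dBFS.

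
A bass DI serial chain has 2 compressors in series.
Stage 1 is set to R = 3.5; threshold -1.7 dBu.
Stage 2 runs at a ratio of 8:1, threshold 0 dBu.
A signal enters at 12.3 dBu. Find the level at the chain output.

0.2875 dBu

Stage 1: overshoot 14 dB → 14/3.5 = 4 dB → 2.3 dBu.
Stage 2: 2.3 dBu is 2.3 dB over 0 dBu; at 8:1 that becomes 0.2875 dB over, giving 0.2875 dBu.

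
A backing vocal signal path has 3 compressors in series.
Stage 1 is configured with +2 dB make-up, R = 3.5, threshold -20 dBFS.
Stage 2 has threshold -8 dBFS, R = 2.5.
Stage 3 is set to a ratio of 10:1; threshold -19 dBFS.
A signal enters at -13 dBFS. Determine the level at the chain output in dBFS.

Stage 1: overshoot 7 dB → 7/3.5 = 2 dB → -18 dBFS; +2 dB make-up → -16 dBFS.
Stage 2: -16 dBFS ≤ -8 dBFS, so stage 2 doesn't engage; output -16 dBFS.
Stage 3: -16 dBFS is 3 dB over -19 dBFS; at 10:1 that becomes 0.3 dB over, giving -18.7 dBFS.

-18.7 dBFS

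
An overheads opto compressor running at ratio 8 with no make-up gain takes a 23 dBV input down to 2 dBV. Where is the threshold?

Let T be the threshold. Output overshoot = (input overshoot)/R, so 2 − T = (23 − T)/8.
8·(2 − T) = 23 − T → 7·T = 16 − 23 = -7.
T = -7/7 = -1 dBV.

-1 dBV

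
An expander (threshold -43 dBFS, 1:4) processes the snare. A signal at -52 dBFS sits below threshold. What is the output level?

-79 dBFS

The input is 9 dB below the -43 dBFS threshold.
A 1:4 expander multiplies undershoot by 4: 9 × 4 = 36 dB below threshold.
Output = -43 − 36 = -79 dBFS.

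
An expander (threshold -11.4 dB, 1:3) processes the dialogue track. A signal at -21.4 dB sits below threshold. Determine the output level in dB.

-41.4 dB

The input is 10 dB below the -11.4 dB threshold.
A 1:3 expander multiplies undershoot by 3: 10 × 3 = 30 dB below threshold.
Output = -11.4 − 30 = -41.4 dB.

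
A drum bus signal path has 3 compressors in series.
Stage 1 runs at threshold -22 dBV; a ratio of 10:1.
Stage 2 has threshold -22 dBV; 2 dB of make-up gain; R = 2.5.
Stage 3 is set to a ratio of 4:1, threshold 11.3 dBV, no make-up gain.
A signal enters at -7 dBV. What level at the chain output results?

Stage 1: 15 dB above -22 dBV, reduced 10:1 to 1.5 dB above → -20.5 dBV.
Stage 2: -20.5 dBV is 1.5 dB over -22 dBV; at 2.5:1 that becomes 0.6 dB over, giving -21.4 dBV; +2 dB make-up → -19.4 dBV.
Stage 3: below threshold (-19.4 ≤ 11.3); passes unchanged; output -19.4 dBV.

-19.4 dBV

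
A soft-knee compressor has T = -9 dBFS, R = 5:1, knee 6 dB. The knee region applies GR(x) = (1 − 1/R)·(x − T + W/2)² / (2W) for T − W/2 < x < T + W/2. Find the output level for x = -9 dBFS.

x − T + W/2 = -9 − (-9) + 3 = 3.
GR = (1 − 1/5) × 3² / 12 = 0.8 × 9 / 12 = 0.6 dB.
Output = -9 − 0.6 = -9.6 dBFS.

-9.6 dBFS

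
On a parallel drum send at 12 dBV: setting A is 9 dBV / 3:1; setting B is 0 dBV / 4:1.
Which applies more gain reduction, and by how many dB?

B, by 7 dB

A: GR = 3 − 3/3 = 2 dB.
B: GR = 12 − 12/4 = 9 dB.
B applies 7 dB more gain reduction.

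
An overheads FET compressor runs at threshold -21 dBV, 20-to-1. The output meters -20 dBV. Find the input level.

Post-compression overshoot = -20 − (-21) = 1 dB.
Undo the ratio: input overshoot = 1 × 20 = 20 dB, giving input = -1 dBV.

-1 dBV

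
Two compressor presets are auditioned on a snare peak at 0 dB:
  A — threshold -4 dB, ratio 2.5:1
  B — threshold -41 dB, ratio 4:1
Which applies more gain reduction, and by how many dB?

B, by 28.35 dB

A: 4 dB over, compressed to 1.6 dB over, so 2.4 dB of GR.
B: 41 dB over, compressed to 10.25 dB over, so 30.75 dB of GR.
B reduces 28.35 dB more.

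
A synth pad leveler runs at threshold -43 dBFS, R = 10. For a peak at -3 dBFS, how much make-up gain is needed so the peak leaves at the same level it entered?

36 dB

Without make-up, output = threshold + overshoot/10 = -43 + 4 = -39 dBFS.
Gap to target: 36 dB.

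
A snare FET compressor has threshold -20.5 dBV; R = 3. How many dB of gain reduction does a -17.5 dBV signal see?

Overshoot = -17.5 − (-20.5) = 3 dB.
At 3:1, output sits 3/3 = 1 dB above threshold.
So the signal is attenuated by 3 − 1 = 2 dB.

2 dB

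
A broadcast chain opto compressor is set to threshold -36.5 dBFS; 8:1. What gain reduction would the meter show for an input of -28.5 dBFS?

7 dB

The signal is 8 dB above threshold.
After 8:1 compression the overshoot becomes 8/8 = 1 dB.
Gain reduction = 8 − 1 = 7 dB.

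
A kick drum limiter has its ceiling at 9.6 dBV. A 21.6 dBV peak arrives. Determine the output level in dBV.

9.6 dBV

The limiter clamps the peak to its 9.6 dBV ceiling.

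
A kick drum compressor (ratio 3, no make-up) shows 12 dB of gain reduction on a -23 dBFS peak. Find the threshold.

-41 dBFS

Input is 18 dB above T (since output overshoot × R = input overshoot: (-35 − T)·3 = -23 − T gives T = -41 dBFS).
Check: -41 + (-23 − (-41))/3 = -41 + 6 = -35 dBFS. ✓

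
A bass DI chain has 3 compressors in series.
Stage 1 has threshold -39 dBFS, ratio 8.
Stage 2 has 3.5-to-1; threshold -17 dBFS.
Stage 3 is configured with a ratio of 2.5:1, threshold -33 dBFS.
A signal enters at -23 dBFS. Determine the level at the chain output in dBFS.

Stage 1: -23 dBFS is 16 dB over -39 dBFS; at 8:1 that becomes 2 dB over, giving -37 dBFS.
Stage 2: -37 dBFS ≤ -17 dBFS, so stage 2 doesn't engage; output -37 dBFS.
Stage 3: -37 dBFS ≤ -33 dBFS, so stage 3 doesn't engage; output -37 dBFS.

-37 dBFS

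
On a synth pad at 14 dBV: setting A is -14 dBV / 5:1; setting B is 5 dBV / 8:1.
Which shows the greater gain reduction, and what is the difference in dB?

A: 28 dB over, compressed to 5.6 dB over, so 22.4 dB of GR.
B: 9 dB over, compressed to 1.125 dB over, so 7.875 dB of GR.
A reduces 14.525 dB more.

A, by 14.525 dB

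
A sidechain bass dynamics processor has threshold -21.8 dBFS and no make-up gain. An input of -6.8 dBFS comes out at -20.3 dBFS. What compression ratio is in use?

Input overshoot = -6.8 − (-21.8) = 15 dB; output overshoot = -20.3 − (-21.8) = 1.5 dB.
Ratio = 15 / 1.5 = 10.

10:1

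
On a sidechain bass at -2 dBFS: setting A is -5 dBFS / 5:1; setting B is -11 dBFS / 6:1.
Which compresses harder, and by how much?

B, by 5.1 dB

A: 3 dB over, compressed to 0.6 dB over, so 2.4 dB of GR.
B: 9 dB over, compressed to 1.5 dB over, so 7.5 dB of GR.
Difference: 5.1 dB in favour of B.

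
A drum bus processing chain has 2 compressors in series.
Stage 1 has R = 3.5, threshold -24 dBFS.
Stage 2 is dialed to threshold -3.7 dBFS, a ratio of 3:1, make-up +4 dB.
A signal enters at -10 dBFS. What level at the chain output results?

Stage 1: -10 dBFS is 14 dB over -24 dBFS; at 3.5:1 that becomes 4 dB over, giving -20 dBFS.
Stage 2: below threshold (-20 ≤ -3.7); passes unchanged; make-up brings it to -16 dBFS.

-16 dBFS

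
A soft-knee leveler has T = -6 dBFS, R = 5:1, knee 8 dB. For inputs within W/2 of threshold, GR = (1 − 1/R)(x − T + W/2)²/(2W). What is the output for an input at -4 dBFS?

-5.8 dBFS

x − T + W/2 = -4 − (-6) + 4 = 6.
GR = (1 − 1/5) × 6² / 16 = 0.8 × 36 / 16 = 1.8 dB.
Output = -4 − 1.8 = -5.8 dBFS.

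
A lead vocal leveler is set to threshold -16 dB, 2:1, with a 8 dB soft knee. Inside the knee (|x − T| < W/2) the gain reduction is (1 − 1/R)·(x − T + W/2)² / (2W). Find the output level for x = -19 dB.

-19.03125 dB

x − T + W/2 = -19 − (-16) + 4 = 1.
GR = (1 − 1/2) × 1² / 16 = 0.5 × 1 / 16 = 0.03125 dB.
Output = -19 − 0.03125 = -19.03125 dB.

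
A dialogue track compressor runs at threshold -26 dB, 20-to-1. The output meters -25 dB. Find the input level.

-6 dB

The compressed level sits -25 − (-26) = 1 dB over threshold.
Before 20:1 compression the overshoot was 1 × 20 = 20 dB, so input = -26 + 20 = -6 dB.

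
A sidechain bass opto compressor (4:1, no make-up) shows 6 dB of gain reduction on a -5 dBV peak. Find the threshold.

Input is 8 dB above T (since output overshoot × R = input overshoot: (-11 − T)·4 = -5 − T gives T = -13 dBV).
Check: -13 + (-5 − (-13))/4 = -13 + 2 = -11 dBV. ✓

-13 dBV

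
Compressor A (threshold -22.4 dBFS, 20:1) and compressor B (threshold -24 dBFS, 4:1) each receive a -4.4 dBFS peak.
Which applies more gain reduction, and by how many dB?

A: GR = 18 − 18/20 = 17.1 dB.
B: GR = 19.6 − 19.6/4 = 14.7 dB.
A applies 2.4 dB more gain reduction.

A, by 2.4 dB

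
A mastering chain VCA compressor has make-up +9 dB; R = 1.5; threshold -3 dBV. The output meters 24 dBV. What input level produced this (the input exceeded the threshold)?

Before make-up, the level was 24 − 9 = 15 dBV.
Post-compression overshoot = 15 − (-3) = 18 dB.
Undo the ratio: input overshoot = 18 × 1.5 = 27 dB, giving input = 24 dBV.

24 dBV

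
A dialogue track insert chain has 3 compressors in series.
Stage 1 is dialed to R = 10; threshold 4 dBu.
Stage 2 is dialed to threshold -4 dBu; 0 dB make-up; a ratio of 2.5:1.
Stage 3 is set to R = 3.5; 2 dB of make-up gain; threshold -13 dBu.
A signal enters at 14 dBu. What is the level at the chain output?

Stage 1: 14 dBu is 10 dB over 4 dBu; at 10:1 that becomes 1 dB over, giving 5 dBu.
Stage 2: 5 dBu is 9 dB over -4 dBu; at 2.5:1 that becomes 3.6 dB over, giving -0.4 dBu.
Stage 3: 12.6 dB above -13 dBu, reduced 3.5:1 to 3.6 dB above → -9.4 dBu; +2 dB make-up → -7.4 dBu.

-7.4 dBu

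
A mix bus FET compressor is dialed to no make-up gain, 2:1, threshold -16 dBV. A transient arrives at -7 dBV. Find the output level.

The input is 9 dB above the -16 dBV threshold.
At 2:1 the overshoot is divided by 2, leaving 4.5 dB above threshold.
So the level is -16 + 4.5 = -11.5 dBV.

-11.5 dBV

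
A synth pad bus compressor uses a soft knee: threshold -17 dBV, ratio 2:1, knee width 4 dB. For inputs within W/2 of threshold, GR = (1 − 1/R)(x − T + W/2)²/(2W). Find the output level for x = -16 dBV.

-16.5625 dBV

x − T + W/2 = -16 − (-17) + 2 = 3.
GR = (1 − 1/2) × 3² / 8 = 0.5 × 9 / 8 = 0.5625 dB.
Output = -16 − 0.5625 = -16.5625 dBV.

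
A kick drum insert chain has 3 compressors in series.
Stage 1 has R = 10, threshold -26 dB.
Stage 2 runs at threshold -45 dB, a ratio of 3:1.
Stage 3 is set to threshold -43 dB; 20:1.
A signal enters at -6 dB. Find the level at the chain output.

-42.75 dB

Stage 1: -6 dB is 20 dB over -26 dB; at 10:1 that becomes 2 dB over, giving -24 dB.
Stage 2: 21 dB above -45 dB, reduced 3:1 to 7 dB above → -38 dB.
Stage 3: -38 dB is 5 dB over -43 dB; at 20:1 that becomes 0.25 dB over, giving -42.75 dB.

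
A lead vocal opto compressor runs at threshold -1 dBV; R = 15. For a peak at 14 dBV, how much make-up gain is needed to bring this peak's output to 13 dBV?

13 dB

Overshoot 15 dB → 15/15 = 1 dB after compression, so the compressed level is -1 + 1 = 0 dBV.
Make-up = target − compressed = 13 − 0 = 13 dB.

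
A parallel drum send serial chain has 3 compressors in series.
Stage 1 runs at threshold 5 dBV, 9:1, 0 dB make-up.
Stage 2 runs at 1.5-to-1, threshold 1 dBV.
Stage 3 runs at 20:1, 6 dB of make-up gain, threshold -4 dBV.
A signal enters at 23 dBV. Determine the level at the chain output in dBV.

Stage 1: 18 dB above 5 dBV, reduced 9:1 to 2 dB above → 7 dBV.
Stage 2: overshoot 6 dB → 6/1.5 = 4 dB → 5 dBV.
Stage 3: 9 dB above -4 dBV, reduced 20:1 to 0.45 dB above → -3.55 dBV; +6 dB make-up → 2.45 dBV.

2.45 dBV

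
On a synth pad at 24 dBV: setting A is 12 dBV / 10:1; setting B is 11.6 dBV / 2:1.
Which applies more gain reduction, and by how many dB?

A: 12 dB over, compressed to 1.2 dB over, so 10.8 dB of GR.
B: 12.4 dB over, compressed to 6.2 dB over, so 6.2 dB of GR.
A reduces 4.6 dB more.

A, by 4.6 dB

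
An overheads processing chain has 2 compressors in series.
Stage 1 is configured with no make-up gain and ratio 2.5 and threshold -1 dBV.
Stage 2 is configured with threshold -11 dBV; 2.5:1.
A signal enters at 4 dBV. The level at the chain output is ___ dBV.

-6.2 dBV

Stage 1: 5 dB above -1 dBV, reduced 2.5:1 to 2 dB above → 1 dBV.
Stage 2: overshoot 12 dB → 12/2.5 = 4.8 dB → -6.2 dBV.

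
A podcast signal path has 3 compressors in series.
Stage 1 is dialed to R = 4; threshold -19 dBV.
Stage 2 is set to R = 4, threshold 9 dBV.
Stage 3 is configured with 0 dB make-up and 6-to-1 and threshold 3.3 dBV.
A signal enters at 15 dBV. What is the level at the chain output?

-10.5 dBV

Stage 1: 15 dBV is 34 dB over -19 dBV; at 4:1 that becomes 8.5 dB over, giving -10.5 dBV.
Stage 2: -10.5 dBV ≤ 9 dBV, so stage 2 doesn't engage; output -10.5 dBV.
Stage 3: -10.5 dBV ≤ 3.3 dBV, so stage 3 doesn't engage; output -10.5 dBV.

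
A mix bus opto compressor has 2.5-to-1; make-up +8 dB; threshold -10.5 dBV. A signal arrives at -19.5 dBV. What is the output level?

-11.5 dBV

-19.5 dBV is 9 dB below the -10.5 dBV threshold, so no gain reduction is applied.
Make-up gain adds 8 dB: -19.5 + 8 = -11.5 dBV.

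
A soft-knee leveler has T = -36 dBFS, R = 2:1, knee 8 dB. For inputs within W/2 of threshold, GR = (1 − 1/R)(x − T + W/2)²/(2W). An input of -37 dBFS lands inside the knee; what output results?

x − T + W/2 = -37 − (-36) + 4 = 3.
GR = (1 − 1/2) × 3² / 16 = 0.5 × 9 / 16 = 0.28125 dB.
Output = -37 − 0.28125 = -37.28125 dBFS.

-37.28125 dBFS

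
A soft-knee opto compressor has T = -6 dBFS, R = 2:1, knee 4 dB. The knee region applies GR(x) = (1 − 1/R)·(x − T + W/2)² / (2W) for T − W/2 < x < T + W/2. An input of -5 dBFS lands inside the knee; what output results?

x − T + W/2 = -5 − (-6) + 2 = 3.
GR = (1 − 1/2) × 3² / 8 = 0.5 × 9 / 8 = 0.5625 dB.
Output = -5 − 0.5625 = -5.5625 dBFS.

-5.5625 dBFS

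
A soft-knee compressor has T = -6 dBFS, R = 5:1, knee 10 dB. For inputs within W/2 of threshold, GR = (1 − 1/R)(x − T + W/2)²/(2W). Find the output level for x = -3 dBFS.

-5.56 dBFS

x − T + W/2 = -3 − (-6) + 5 = 8.
GR = (1 − 1/5) × 8² / 20 = 0.8 × 64 / 20 = 2.56 dB.
Output = -3 − 2.56 = -5.56 dBFS.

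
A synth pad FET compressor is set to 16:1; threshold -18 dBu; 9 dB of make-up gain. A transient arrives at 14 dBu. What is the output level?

The input is 32 dB above the -18 dBu threshold.
At 16:1 the overshoot is divided by 16, leaving 2 dB above threshold.
That puts the output at -16 dBu; make-up adds 9 dB, giving -7 dBu.

-7 dBu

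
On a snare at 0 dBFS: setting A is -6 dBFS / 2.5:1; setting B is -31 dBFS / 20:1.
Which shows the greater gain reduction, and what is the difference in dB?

A: GR = 6 − 6/2.5 = 3.6 dB.
B: GR = 31 − 31/20 = 29.45 dB.
B applies 25.85 dB more gain reduction.

B, by 25.85 dB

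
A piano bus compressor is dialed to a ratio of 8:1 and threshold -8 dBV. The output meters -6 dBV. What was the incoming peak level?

That's 2 dB above the -8 dBV threshold.
Undo the ratio: input overshoot = 2 × 8 = 16 dB, giving input = 8 dBV.

8 dBV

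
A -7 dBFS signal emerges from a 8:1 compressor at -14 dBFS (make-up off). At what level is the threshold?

-15 dBFS

Input is 8 dB above T (since output overshoot × R = input overshoot: (-14 − T)·8 = -7 − T gives T = -15 dBFS).
Check: -15 + (-7 − (-15))/8 = -15 + 1 = -14 dBFS. ✓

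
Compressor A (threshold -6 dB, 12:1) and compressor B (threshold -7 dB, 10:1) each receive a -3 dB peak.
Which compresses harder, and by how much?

A: GR = 3 − 3/12 = 2.75 dB.
B: GR = 4 − 4/10 = 3.6 dB.
Difference: 0.85 dB in favour of B.

B, by 0.85 dB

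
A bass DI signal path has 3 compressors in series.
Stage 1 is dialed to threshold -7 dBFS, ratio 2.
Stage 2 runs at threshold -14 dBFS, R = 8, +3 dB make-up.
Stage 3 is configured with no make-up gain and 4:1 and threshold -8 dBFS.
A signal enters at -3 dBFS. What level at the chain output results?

-9.875 dBFS

Stage 1: 4 dB above -7 dBFS, reduced 2:1 to 2 dB above → -5 dBFS.
Stage 2: overshoot 9 dB → 9/8 = 1.125 dB → -12.875 dBFS; +3 dB make-up → -9.875 dBFS.
Stage 3: -9.875 dBFS ≤ -8 dBFS, so stage 3 doesn't engage; output -9.875 dBFS.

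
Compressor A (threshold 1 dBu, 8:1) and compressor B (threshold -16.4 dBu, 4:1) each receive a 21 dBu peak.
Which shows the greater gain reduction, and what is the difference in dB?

A: 20 dB over, compressed to 2.5 dB over, so 17.5 dB of GR.
B: 37.4 dB over, compressed to 9.35 dB over, so 28.05 dB of GR.
B reduces 10.55 dB more.

B, by 10.55 dB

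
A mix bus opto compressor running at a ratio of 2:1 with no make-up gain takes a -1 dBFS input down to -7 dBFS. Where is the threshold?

-13 dBFS

Let T be the threshold. Output overshoot = (input overshoot)/R, so -7 − T = (-1 − T)/2.
2·(-7 − T) = -1 − T → 1·T = -14 − (-1) = -13.
T = -13/1 = -13 dBFS.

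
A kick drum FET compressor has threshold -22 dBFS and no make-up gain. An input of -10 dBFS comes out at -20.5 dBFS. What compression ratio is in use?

Input overshoot = -10 − (-22) = 12 dB; output overshoot = -20.5 − (-22) = 1.5 dB.
Ratio = 12 / 1.5 = 8.

8:1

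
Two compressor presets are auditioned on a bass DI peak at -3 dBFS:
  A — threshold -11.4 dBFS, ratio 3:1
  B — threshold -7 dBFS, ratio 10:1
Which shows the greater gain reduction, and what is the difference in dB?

A, by 2 dB

A: 8.4 dB over, compressed to 2.8 dB over, so 5.6 dB of GR.
B: 4 dB over, compressed to 0.4 dB over, so 3.6 dB of GR.
A reduces 2 dB more.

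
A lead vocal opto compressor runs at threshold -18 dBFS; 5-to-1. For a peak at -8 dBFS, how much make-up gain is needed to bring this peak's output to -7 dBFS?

9 dB

The peak compresses to -18 + 10/5 = -16 dBFS.
To reach -7 dBFS requires -7 − (-16) = 9 dB of make-up.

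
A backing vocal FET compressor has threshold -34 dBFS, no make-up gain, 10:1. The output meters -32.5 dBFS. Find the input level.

-19 dBFS

That's 1.5 dB above the -34 dBFS threshold.
Input overshoot = R × output overshoot = 15 dB → input = -34 + 15 = -19 dBFS.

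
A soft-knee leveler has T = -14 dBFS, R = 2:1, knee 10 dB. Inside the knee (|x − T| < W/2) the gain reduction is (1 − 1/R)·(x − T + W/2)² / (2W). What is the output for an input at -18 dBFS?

x − T + W/2 = -18 − (-14) + 5 = 1.
GR = (1 − 1/2) × 1² / 20 = 0.5 × 1 / 20 = 0.025 dB.
Output = -18 − 0.025 = -18.025 dBFS.

-18.025 dBFS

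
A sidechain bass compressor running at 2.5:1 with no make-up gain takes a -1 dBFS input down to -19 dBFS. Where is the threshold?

Gain reduction = -1 − (-19) = 18 dB; output overshoot = GR / (R − 1) = 18 / 1.5 = 12 dB.
Threshold = output − output overshoot = -19 − 12 = -31 dBFS.

-31 dBFS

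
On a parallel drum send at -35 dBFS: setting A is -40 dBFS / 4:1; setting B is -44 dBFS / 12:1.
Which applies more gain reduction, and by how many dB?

A: GR = 5 − 5/4 = 3.75 dB.
B: GR = 9 − 9/12 = 8.25 dB.
B reduces 4.5 dB more.

B, by 4.5 dB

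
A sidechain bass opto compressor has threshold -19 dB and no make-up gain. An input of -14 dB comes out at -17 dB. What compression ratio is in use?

Input overshoot = -14 − (-19) = 5 dB; output overshoot = -17 − (-19) = 2 dB.
Ratio = 5 / 2 = 2.5.

2.5:1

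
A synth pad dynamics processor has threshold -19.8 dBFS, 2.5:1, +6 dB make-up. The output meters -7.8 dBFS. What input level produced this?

Before make-up, the level was -7.8 − 6 = -13.8 dBFS.
Post-compression overshoot = -13.8 − (-19.8) = 6 dB.
Undo the ratio: input overshoot = 6 × 2.5 = 15 dB, giving input = -4.8 dBFS.

-4.8 dBFS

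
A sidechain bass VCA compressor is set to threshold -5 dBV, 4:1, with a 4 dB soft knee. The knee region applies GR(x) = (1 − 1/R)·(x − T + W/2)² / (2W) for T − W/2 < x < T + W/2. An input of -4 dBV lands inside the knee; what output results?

-4.84375 dBV

x − T + W/2 = -4 − (-5) + 2 = 3.
GR = (1 − 1/4) × 3² / 8 = 0.75 × 9 / 8 = 0.84375 dB.
Output = -4 − 0.84375 = -4.84375 dBV.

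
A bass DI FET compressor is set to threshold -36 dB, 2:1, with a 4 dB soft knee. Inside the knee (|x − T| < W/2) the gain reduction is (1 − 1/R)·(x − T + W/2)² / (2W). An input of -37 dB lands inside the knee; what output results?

x − T + W/2 = -37 − (-36) + 2 = 1.
GR = (1 − 1/2) × 1² / 8 = 0.5 × 1 / 8 = 0.0625 dB.
Output = -37 − 0.0625 = -37.0625 dB.

-37.0625 dB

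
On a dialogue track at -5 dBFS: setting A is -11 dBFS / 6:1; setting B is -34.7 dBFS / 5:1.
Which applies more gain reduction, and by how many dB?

B, by 18.76 dB

A: overshoot 6 dB → output overshoot 1 dB → GR 5 dB.
B: overshoot 29.7 dB → output overshoot 5.94 dB → GR 23.76 dB.
Difference: 18.76 dB in favour of B.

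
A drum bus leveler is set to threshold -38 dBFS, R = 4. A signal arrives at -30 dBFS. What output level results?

-36 dBFS

The input is 8 dB above the -38 dBFS threshold.
4:1 compression reduces that to 8/4 = 2 dB over.
Output = -38 + 2 = -36 dBFS.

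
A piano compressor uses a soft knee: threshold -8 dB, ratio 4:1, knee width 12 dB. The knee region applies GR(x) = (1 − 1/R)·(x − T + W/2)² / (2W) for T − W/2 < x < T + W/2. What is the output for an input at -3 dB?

x − T + W/2 = -3 − (-8) + 6 = 11.
GR = (1 − 1/4) × 11² / 24 = 0.75 × 121 / 24 = 3.78125 dB.
Output = -3 − 3.78125 = -6.78125 dB.

-6.78125 dB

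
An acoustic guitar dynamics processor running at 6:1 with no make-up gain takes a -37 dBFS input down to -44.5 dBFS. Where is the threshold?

-46 dBFS

Let T be the threshold. Output overshoot = (input overshoot)/R, so -44.5 − T = (-37 − T)/6.
6·(-44.5 − T) = -37 − T → 5·T = -267 − (-37) = -230.
T = -230/5 = -46 dBFS.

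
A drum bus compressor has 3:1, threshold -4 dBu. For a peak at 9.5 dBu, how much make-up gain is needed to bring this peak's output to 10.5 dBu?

Without make-up, output = threshold + overshoot/3 = -4 + 4.5 = 0.5 dBu.
Gap to target: 10 dB.

10 dB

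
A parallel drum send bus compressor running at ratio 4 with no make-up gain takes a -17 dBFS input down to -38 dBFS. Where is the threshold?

Gain reduction = -17 − (-38) = 21 dB; output overshoot = GR / (R − 1) = 21 / 3 = 7 dB.
Threshold = output − output overshoot = -38 − 7 = -45 dBFS.

-45 dBFS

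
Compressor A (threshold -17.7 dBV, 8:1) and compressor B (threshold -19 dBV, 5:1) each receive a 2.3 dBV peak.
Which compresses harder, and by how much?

A: overshoot 20 dB → output overshoot 2.5 dB → GR 17.5 dB.
B: overshoot 21.3 dB → output overshoot 4.26 dB → GR 17.04 dB.
A applies 0.46 dB more gain reduction.

A, by 0.46 dB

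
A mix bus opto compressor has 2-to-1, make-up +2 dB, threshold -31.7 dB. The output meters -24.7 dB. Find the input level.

-21.7 dB

Before make-up, the level was -24.7 − 2 = -26.7 dB.
The compressed level sits -26.7 − (-31.7) = 5 dB over threshold.
Before 2:1 compression the overshoot was 5 × 2 = 10 dB, so input = -31.7 + 10 = -21.7 dB.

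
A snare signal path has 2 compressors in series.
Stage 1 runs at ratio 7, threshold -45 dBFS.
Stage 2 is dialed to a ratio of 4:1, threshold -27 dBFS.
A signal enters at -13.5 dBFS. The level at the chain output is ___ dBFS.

-40.5 dBFS

Stage 1: 31.5 dB above -45 dBFS, reduced 7:1 to 4.5 dB above → -40.5 dBFS.
Stage 2: -40.5 dBFS ≤ -27 dBFS, so stage 2 doesn't engage; output -40.5 dBFS.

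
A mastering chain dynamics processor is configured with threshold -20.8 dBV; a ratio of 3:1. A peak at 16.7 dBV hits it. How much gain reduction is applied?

16.7 dBV exceeds the threshold by 37.5 dB.
At 3:1, output sits 37.5/3 = 12.5 dB above threshold.
So the signal is attenuated by 37.5 − 12.5 = 25 dB.

25 dB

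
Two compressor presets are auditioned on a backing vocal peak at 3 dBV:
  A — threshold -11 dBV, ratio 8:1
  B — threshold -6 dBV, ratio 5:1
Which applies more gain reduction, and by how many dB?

A, by 5.05 dB

A: 14 dB over, compressed to 1.75 dB over, so 12.25 dB of GR.
B: 9 dB over, compressed to 1.8 dB over, so 7.2 dB of GR.
Difference: 5.05 dB in favour of A.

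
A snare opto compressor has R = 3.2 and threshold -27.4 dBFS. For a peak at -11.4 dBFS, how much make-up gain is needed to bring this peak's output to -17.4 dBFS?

Overshoot 16 dB → 16/3.2 = 5 dB after compression, so the compressed level is -27.4 + 5 = -22.4 dBFS.
Make-up = target − compressed = -17.4 − (-22.4) = 5 dB.

5 dB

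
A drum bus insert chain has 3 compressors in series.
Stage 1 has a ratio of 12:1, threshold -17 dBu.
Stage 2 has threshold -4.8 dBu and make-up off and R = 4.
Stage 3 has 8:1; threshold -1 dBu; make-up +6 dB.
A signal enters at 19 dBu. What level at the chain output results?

Stage 1: 19 dBu is 36 dB over -17 dBu; at 12:1 that becomes 3 dB over, giving -14 dBu.
Stage 2: -14 dBu is at or below the -4.8 dBu threshold — no compression; output -14 dBu.
Stage 3: -14 dBu is at or below the -1 dBu threshold — no compression; make-up brings it to -8 dBu.

-8 dBu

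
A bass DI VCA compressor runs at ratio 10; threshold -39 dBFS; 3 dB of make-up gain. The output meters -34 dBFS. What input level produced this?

Before make-up, the level was -34 − 3 = -37 dBFS.
Post-compression overshoot = -37 − (-39) = 2 dB.
Input overshoot = R × output overshoot = 20 dB → input = -39 + 20 = -19 dBFS.

-19 dBFS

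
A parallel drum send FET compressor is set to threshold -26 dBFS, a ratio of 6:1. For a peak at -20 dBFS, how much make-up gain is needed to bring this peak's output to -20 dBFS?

Without make-up, output = threshold + overshoot/6 = -26 + 1 = -25 dBFS.
Gap to target: 5 dB.

5 dB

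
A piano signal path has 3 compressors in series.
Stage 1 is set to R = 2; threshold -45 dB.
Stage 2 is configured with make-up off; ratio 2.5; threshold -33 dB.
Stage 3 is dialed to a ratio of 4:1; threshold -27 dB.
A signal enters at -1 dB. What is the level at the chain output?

-29 dB

Stage 1: 44 dB above -45 dB, reduced 2:1 to 22 dB above → -23 dB.
Stage 2: 10 dB above -33 dB, reduced 2.5:1 to 4 dB above → -29 dB.
Stage 3: below threshold (-29 ≤ -27); passes unchanged; output -29 dB.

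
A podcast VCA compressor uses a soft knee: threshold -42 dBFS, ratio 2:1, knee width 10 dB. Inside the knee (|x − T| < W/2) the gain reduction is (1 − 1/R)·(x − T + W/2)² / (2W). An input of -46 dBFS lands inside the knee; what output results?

-46.025 dBFS

x − T + W/2 = -46 − (-42) + 5 = 1.
GR = (1 − 1/2) × 1² / 20 = 0.5 × 1 / 20 = 0.025 dB.
Output = -46 − 0.025 = -46.025 dBFS.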